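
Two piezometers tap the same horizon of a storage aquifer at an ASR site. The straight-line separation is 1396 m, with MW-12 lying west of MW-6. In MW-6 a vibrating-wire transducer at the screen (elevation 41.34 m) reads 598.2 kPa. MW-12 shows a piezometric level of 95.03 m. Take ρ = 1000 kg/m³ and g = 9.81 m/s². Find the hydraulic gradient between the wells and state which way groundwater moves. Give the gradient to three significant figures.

i ≈ 0.00522; groundwater flows toward the west

Pressure head at MW-6: ψ = P/(ρg) = 598.2×1000 / (1000 × 9.81) = 60.98 m.
Total head at MW-6: h = z + ψ = 41.34 + 60.98 = 102.32 m.
Total head at MW-12: h = 95.03 m (water level in the piezometer is the total head).
Head difference: h(MW-6) − h(MW-12) = 102.32 − 95.03 = 7.29 m.
Hydraulic gradient: i = |Δh| / L = 7.29 / 1396 = 0.00522.
Flow is from higher to lower head: from MW-6 toward MW-12, i.e. toward the west.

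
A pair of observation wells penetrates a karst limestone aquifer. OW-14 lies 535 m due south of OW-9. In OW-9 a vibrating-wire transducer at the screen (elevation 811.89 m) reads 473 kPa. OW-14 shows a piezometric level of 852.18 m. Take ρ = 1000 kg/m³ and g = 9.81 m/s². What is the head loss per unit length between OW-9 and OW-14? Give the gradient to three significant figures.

i ≈ 0.0148 m/m

Pressure head at OW-9: ψ = P/(ρg) = 473×1000 / (1000 × 9.81) = 48.22 m.
Total head at OW-9: h = z + ψ = 811.89 + 48.22 = 860.11 m.
Total head at OW-14: h = 852.18 m (water level in the piezometer is the total head).
Head difference: h(OW-9) − h(OW-14) = 860.11 − 852.18 = 7.93 m.
Hydraulic gradient: i = |Δh| / L = 7.93 / 535 = 0.0148.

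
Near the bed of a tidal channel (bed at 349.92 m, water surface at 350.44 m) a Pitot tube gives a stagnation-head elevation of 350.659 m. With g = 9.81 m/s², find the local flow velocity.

Near the bed, under hydrostatic conditions, the piezometric head (z + ψ) equals the free-surface elevation, 350.44 m.
Velocity head = total − piezometric = 350.659 − 350.44 = 0.219 m.
v = √(2g·h_v) = √(2 × 9.81 × 0.219) = 2.07 m/s.

v ≈ 2.07 m/s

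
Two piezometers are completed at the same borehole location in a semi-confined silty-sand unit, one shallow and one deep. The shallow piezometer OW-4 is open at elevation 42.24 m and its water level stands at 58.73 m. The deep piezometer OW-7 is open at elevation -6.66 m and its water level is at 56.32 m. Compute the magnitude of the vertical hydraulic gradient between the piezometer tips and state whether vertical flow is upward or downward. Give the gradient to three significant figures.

|i_v| ≈ 0.0493; vertical flow is downward

Total head at OW-4: h = 58.73 m (water level in the standpipe).
Total head at OW-7: h = 56.32 m.
Δh = h(OW-4) − h(OW-7) = 58.73 − 56.32 = 2.41 m.
Vertical separation Δz = 42.24 − (-6.66) = 48.90 m.
|i_v| = |Δh| / Δz = 2.41 / 48.90 = 0.0493.
Head is higher in the shallow piezometer, so vertical flow is downward (recharge condition).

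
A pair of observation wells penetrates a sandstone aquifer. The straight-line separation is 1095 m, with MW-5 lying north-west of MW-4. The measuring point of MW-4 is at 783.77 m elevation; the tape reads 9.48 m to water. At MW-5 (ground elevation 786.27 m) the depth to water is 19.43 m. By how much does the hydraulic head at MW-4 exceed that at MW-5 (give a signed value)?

Total head at MW-4: h = 783.77 − 9.48 = 774.29 m.
Total head at MW-5: h = 786.27 − 19.43 = 766.84 m.
Head difference: h(MW-4) − h(MW-5) = 774.29 − 766.84 = 7.45 m.

Δh ≈ 7.45 m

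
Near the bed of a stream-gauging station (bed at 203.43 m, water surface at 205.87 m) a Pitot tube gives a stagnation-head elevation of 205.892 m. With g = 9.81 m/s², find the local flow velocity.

Near the bed, under hydrostatic conditions, the piezometric head (z + ψ) equals the free-surface elevation, 205.87 m.
Velocity head = total − piezometric = 205.892 − 205.87 = 0.022 m.
v = √(2g·h_v) = √(2 × 9.81 × 0.022) = 0.657 m/s.

v ≈ 0.657 m/s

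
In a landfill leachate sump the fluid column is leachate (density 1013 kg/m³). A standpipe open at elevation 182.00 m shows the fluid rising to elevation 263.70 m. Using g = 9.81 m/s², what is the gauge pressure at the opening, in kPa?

Pressure head ψ = h − z = 263.70 − 182.00 = 81.70 m.
P = ρgψ = 1013 × 9.81 × 81.70 = 811896 Pa ≈ 812 kPa.

P ≈ 812 kPa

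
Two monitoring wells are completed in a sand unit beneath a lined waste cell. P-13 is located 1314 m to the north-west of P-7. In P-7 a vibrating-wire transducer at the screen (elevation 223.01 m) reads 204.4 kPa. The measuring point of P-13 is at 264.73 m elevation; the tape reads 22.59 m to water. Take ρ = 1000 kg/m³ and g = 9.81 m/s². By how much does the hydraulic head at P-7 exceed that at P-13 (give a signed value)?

Δh ≈ 1.71 m

Pressure head at P-7: ψ = P/(ρg) = 204.4×1000 / (1000 × 9.81) = 20.84 m.
Total head at P-7: h = z + ψ = 223.01 + 20.84 = 243.85 m.
Total head at P-13: h = 264.73 − 22.59 = 242.14 m.
Head difference: h(P-7) − h(P-13) = 243.85 − 242.14 = 1.71 m.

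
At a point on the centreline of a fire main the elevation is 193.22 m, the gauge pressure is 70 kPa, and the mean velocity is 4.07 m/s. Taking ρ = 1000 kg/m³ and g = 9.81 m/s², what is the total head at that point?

Pressure head ψ = P/(ρg) = 70×1000 / (1000 × 9.81) = 7.14 m.
Velocity head = v²/(2g) = 4.07² / (2 × 9.81) = 0.844 m.
h = z + ψ + v²/(2g) = 193.22 + 7.14 + 0.844 = 201.20 m.

h ≈ 201.20 m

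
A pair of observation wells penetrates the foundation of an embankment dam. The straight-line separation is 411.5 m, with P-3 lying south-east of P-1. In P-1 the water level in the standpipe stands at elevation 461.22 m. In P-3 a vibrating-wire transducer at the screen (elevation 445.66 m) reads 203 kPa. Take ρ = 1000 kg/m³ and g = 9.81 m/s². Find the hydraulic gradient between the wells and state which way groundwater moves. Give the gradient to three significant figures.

Total head at P-1: h = 461.22 m (water level in the piezometer is the total head).
Pressure head at P-3: ψ = P/(ρg) = 203×1000 / (1000 × 9.81) = 20.69 m.
Total head at P-3: h = z + ψ = 445.66 + 20.69 = 466.35 m.
Head difference: h(P-1) − h(P-3) = 461.22 − 466.35 = -5.13 m.
Hydraulic gradient: i = |Δh| / L = 5.13 / 411.5 = 0.0125.
Flow is from higher to lower head: from P-3 toward P-1, i.e. toward the north-west.

i ≈ 0.0125; groundwater flows toward the north-west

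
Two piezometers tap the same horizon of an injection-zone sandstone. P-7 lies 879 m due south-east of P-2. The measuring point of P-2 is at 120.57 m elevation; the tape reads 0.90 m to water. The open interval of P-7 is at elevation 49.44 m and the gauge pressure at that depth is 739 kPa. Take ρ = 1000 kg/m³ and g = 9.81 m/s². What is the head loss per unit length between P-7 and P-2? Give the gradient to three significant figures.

Total head at P-2: h = 120.57 − 0.90 = 119.67 m.
Pressure head at P-7: ψ = P/(ρg) = 739×1000 / (1000 × 9.81) = 75.33 m.
Total head at P-7: h = z + ψ = 49.44 + 75.33 = 124.77 m.
Head difference: h(P-2) − h(P-7) = 119.67 − 124.77 = -5.10 m.
Hydraulic gradient: i = |Δh| / L = 5.10 / 879 = 0.00580.

i ≈ 0.00580 m/m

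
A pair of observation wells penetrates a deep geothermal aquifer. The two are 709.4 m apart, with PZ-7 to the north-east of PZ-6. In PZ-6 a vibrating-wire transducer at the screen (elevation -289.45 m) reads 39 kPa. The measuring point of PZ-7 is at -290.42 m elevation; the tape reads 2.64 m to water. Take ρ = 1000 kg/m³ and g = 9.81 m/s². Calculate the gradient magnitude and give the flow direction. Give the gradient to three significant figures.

Pressure head at PZ-6: ψ = P/(ρg) = 39×1000 / (1000 × 9.81) = 3.98 m.
Total head at PZ-6: h = z + ψ = -289.45 + 3.98 = -285.47 m.
Total head at PZ-7: h = -290.42 − 2.64 = -293.06 m.
Head difference: h(PZ-6) − h(PZ-7) = -285.47 − (-293.06) = 7.59 m.
Hydraulic gradient: i = |Δh| / L = 7.59 / 709.4 = 0.0107.
Flow is from higher to lower head: from PZ-6 toward PZ-7, i.e. toward the north-east.

i ≈ 0.0107; groundwater flows toward the north-east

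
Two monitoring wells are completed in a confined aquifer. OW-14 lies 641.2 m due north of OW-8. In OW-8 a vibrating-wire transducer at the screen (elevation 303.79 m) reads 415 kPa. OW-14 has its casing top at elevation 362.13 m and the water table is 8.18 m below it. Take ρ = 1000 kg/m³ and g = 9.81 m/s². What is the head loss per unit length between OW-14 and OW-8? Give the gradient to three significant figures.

i ≈ 0.0123 m/m

Pressure head at OW-8: ψ = P/(ρg) = 415×1000 / (1000 × 9.81) = 42.30 m.
Total head at OW-8: h = z + ψ = 303.79 + 42.30 = 346.09 m.
Total head at OW-14: h = 362.13 − 8.18 = 353.95 m.
Head difference: h(OW-8) − h(OW-14) = 346.09 − 353.95 = -7.86 m.
Hydraulic gradient: i = |Δh| / L = 7.86 / 641.2 = 0.0123.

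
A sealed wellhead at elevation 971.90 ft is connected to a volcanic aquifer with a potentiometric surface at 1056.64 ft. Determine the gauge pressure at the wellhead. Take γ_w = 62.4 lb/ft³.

P ≈ 36.7 psi

Head above the cap: Δh = 1056.64 − 971.90 = 84.74 ft.
P = γΔh/144 = 62.4 × 84.74 / 144 = 36.7 psi.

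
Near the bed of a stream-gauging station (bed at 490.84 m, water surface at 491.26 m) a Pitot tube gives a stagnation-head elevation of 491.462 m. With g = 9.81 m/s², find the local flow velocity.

Near the bed, under hydrostatic conditions, the piezometric head (z + ψ) equals the free-surface elevation, 491.26 m.
Velocity head = total − piezometric = 491.462 − 491.26 = 0.202 m.
v = √(2g·h_v) = √(2 × 9.81 × 0.202) = 1.99 m/s.

v ≈ 1.99 m/s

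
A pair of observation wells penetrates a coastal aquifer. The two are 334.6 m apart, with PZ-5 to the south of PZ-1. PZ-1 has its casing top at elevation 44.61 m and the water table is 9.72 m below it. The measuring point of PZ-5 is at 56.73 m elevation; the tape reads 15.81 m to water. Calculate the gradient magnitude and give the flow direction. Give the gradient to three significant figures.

Total head at PZ-1: h = 44.61 − 9.72 = 34.89 m.
Total head at PZ-5: h = 56.73 − 15.81 = 40.92 m.
Head difference: h(PZ-1) − h(PZ-5) = 34.89 − 40.92 = -6.03 m.
Hydraulic gradient: i = |Δh| / L = 6.03 / 334.6 = 0.0180.
Flow is from higher to lower head: from PZ-5 toward PZ-1, i.e. toward the north.

i ≈ 0.0180; groundwater flows toward the north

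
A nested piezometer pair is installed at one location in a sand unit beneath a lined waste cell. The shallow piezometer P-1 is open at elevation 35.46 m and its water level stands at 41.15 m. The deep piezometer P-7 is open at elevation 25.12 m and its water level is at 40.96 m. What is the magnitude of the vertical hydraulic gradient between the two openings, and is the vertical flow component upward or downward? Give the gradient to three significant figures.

|i_v| ≈ 0.0184; vertical flow is downward

Total head at P-1: h = 41.15 m (water level in the standpipe).
Total head at P-7: h = 40.96 m.
Δh = h(P-1) − h(P-7) = 41.15 − 40.96 = 0.19 m.
Vertical separation Δz = 35.46 − 25.12 = 10.34 m.
|i_v| = |Δh| / Δz = 0.19 / 10.34 = 0.0184.
Head is higher in the shallow piezometer, so vertical flow is downward (recharge condition).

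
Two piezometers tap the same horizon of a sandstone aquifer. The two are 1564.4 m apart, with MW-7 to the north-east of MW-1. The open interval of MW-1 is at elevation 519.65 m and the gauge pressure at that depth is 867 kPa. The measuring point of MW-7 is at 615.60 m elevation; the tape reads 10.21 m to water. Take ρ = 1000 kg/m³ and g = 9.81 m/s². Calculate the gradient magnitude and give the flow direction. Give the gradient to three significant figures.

Pressure head at MW-1: ψ = P/(ρg) = 867×1000 / (1000 × 9.81) = 88.38 m.
Total head at MW-1: h = z + ψ = 519.65 + 88.38 = 608.03 m.
Total head at MW-7: h = 615.60 − 10.21 = 605.39 m.
Head difference: h(MW-1) − h(MW-7) = 608.03 − 605.39 = 2.64 m.
Hydraulic gradient: i = |Δh| / L = 2.64 / 1564.4 = 0.00169.
Flow is from higher to lower head: from MW-1 toward MW-7, i.e. toward the north-east.

i ≈ 0.00169; groundwater flows toward the north-east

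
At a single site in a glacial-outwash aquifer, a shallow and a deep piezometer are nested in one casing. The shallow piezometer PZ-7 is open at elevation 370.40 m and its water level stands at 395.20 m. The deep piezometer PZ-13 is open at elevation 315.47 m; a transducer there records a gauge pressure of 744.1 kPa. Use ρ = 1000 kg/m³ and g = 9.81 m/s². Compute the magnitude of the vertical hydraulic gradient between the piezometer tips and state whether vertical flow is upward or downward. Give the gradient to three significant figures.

Total head at PZ-7: h = 395.20 m (water level in the standpipe).
Pressure head at PZ-13: ψ = P/(ρg) = 744.1×1000 / (1000 × 9.81) = 75.85 m.
Total head at PZ-13: h = z + ψ = 315.47 + 75.85 = 391.32 m.
Δh = h(PZ-7) − h(PZ-13) = 395.20 − 391.32 = 3.88 m.
Vertical separation Δz = 370.40 − 315.47 = 54.93 m.
|i_v| = |Δh| / Δz = 3.88 / 54.93 = 0.0706.
Head is higher in the shallow piezometer, so vertical flow is downward (recharge condition).

|i_v| ≈ 0.0706; vertical flow is downward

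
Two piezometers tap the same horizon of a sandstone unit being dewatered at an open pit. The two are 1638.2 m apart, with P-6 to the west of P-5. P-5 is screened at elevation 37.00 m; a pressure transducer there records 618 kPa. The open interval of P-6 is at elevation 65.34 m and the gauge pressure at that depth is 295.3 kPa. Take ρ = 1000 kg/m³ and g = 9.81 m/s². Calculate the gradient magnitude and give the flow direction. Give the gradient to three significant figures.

Pressure head at P-5: ψ = P/(ρg) = 618×1000 / (1000 × 9.81) = 63.00 m.
Total head at P-5: h = z + ψ = 37.00 + 63.00 = 100.00 m.
Pressure head at P-6: ψ = P/(ρg) = 295.3×1000 / (1000 × 9.81) = 30.10 m.
Total head at P-6: h = z + ψ = 65.34 + 30.10 = 95.44 m.
Head difference: h(P-5) − h(P-6) = 100.00 − 95.44 = 4.56 m.
Hydraulic gradient: i = |Δh| / L = 4.56 / 1638.2 = 0.00278.
Flow is from higher to lower head: from P-5 toward P-6, i.e. toward the west.

i ≈ 0.00278; groundwater flows toward the west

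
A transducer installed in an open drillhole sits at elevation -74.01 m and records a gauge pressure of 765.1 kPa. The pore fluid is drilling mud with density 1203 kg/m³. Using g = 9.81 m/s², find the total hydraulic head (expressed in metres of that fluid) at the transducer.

ψ = P/(ρg) = 765.1×1000 / (1203 × 9.81) = 64.83 m.
h = z + ψ = -74.01 + 64.83 = -9.18 m.

h ≈ -9.18 m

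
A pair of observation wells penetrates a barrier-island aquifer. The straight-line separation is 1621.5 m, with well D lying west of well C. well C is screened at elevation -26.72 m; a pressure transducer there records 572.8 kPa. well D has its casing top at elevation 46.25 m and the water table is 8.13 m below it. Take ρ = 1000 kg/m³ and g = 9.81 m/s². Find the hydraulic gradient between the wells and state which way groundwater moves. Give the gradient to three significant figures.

i ≈ 0.00398; groundwater flows toward the east

Pressure head at well C: ψ = P/(ρg) = 572.8×1000 / (1000 × 9.81) = 58.39 m.
Total head at well C: h = z + ψ = -26.72 + 58.39 = 31.67 m.
Total head at well D: h = 46.25 − 8.13 = 38.12 m.
Head difference: h(well C) − h(well D) = 31.67 − 38.12 = -6.45 m.
Hydraulic gradient: i = |Δh| / L = 6.45 / 1621.5 = 0.00398.
Flow is from higher to lower head: from well D toward well C, i.e. toward the east.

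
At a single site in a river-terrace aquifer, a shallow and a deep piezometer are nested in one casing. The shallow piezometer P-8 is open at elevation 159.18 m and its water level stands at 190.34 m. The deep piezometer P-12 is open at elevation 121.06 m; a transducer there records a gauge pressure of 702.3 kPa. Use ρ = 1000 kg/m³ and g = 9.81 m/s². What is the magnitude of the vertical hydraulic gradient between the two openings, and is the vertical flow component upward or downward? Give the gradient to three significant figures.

Total head at P-8: h = 190.34 m (water level in the standpipe).
Pressure head at P-12: ψ = P/(ρg) = 702.3×1000 / (1000 × 9.81) = 71.59 m.
Total head at P-12: h = z + ψ = 121.06 + 71.59 = 192.65 m.
Δh = h(P-8) − h(P-12) = 190.34 − 192.65 = -2.31 m.
Vertical separation Δz = 159.18 − 121.06 = 38.12 m.
|i_v| = |Δh| / Δz = 2.31 / 38.12 = 0.0606.
Head is higher in the deep piezometer, so vertical flow is upward (discharge condition).

|i_v| ≈ 0.0606; vertical flow is upward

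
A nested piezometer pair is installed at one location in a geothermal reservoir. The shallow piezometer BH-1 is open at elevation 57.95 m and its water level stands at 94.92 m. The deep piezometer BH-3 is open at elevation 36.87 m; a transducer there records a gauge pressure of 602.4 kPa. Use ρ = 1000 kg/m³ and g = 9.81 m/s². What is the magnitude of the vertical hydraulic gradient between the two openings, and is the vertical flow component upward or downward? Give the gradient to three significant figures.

Total head at BH-1: h = 94.92 m (water level in the standpipe).
Pressure head at BH-3: ψ = P/(ρg) = 602.4×1000 / (1000 × 9.81) = 61.41 m.
Total head at BH-3: h = z + ψ = 36.87 + 61.41 = 98.28 m.
Δh = h(BH-1) − h(BH-3) = 94.92 − 98.28 = -3.36 m.
Vertical separation Δz = 57.95 − 36.87 = 21.08 m.
|i_v| = |Δh| / Δz = 3.36 / 21.08 = 0.159.
Head is higher in the deep piezometer, so vertical flow is upward (discharge condition).

|i_v| ≈ 0.159; vertical flow is upward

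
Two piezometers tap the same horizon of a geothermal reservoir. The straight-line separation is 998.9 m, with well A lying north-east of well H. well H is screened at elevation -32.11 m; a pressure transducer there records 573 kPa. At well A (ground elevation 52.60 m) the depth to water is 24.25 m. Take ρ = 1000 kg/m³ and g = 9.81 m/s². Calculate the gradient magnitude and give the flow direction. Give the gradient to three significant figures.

Pressure head at well H: ψ = P/(ρg) = 573×1000 / (1000 × 9.81) = 58.41 m.
Total head at well H: h = z + ψ = -32.11 + 58.41 = 26.30 m.
Total head at well A: h = 52.60 − 24.25 = 28.35 m.
Head difference: h(well H) − h(well A) = 26.30 − 28.35 = -2.05 m.
Hydraulic gradient: i = |Δh| / L = 2.05 / 998.9 = 0.00205.
Flow is from higher to lower head: from well A toward well H, i.e. toward the south-west.

i ≈ 0.00205; groundwater flows toward the south-west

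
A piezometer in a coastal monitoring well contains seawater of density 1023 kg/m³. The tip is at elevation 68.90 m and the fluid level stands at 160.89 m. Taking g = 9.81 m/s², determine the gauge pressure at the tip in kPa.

Pressure head ψ = h − z = 160.89 − 68.90 = 91.99 m.
P = ρgψ = 1023 × 9.81 × 91.99 = 923178 Pa ≈ 923 kPa.

P ≈ 923 kPa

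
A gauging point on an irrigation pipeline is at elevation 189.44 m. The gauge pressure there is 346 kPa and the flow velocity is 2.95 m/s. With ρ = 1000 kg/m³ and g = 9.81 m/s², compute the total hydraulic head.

Pressure head ψ = P/(ρg) = 346×1000 / (1000 × 9.81) = 35.27 m.
Velocity head = v²/(2g) = 2.95² / (2 × 9.81) = 0.444 m.
h = z + ψ + v²/(2g) = 189.44 + 35.27 + 0.444 = 225.15 m.

h ≈ 225.15 m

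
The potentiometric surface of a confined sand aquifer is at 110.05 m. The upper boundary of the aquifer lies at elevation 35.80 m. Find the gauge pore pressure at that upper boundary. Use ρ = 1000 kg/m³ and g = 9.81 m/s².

P ≈ 728 kPa

Pressure head at the aquifer top: ψ = h − z = 110.05 − 35.80 = 74.25 m.
P = ρgψ = 1000 × 9.81 × 74.25 = 728392 Pa ≈ 728 kPa.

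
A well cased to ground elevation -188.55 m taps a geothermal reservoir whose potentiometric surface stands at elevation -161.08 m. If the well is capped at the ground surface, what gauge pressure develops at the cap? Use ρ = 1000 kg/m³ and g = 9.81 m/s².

P ≈ 269 kPa

Head above the cap: Δh = -161.08 − (-188.55) = 27.47 m.
P = ρgΔh = 1000 × 9.81 × 27.47 = 269481 Pa ≈ 269 kPa.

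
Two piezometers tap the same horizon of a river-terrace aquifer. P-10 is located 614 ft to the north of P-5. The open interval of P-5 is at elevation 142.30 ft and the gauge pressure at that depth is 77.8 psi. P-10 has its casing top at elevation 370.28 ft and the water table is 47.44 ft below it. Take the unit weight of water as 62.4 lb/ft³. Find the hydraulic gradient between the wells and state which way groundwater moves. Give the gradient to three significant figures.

Pressure head at P-5: ψ = 144·P/γ = 144 × 77.8 / 62.4 = 179.54 ft.
Total head at P-5: h = z + ψ = 142.30 + 179.54 = 321.84 ft.
Total head at P-10: h = 370.28 − 47.44 = 322.84 ft.
Head difference: h(P-5) − h(P-10) = 321.84 − 322.84 = -1.00 ft.
Hydraulic gradient: i = |Δh| / L = 1.00 / 614 = 0.00163.
Flow is from higher to lower head: from P-10 toward P-5, i.e. toward the south.

i ≈ 0.00163; groundwater flows toward the south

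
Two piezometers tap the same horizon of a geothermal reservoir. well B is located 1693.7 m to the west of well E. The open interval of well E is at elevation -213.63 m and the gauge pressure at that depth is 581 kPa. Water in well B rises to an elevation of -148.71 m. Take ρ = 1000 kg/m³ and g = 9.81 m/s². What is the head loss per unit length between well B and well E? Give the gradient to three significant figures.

Pressure head at well E: ψ = P/(ρg) = 581×1000 / (1000 × 9.81) = 59.23 m.
Total head at well E: h = z + ψ = -213.63 + 59.23 = -154.40 m.
Total head at well B: h = -148.71 m (water level in the piezometer is the total head).
Head difference: h(well E) − h(well B) = -154.40 − (-148.71) = -5.69 m.
Hydraulic gradient: i = |Δh| / L = 5.69 / 1693.7 = 0.00336.

i ≈ 0.00336 m/m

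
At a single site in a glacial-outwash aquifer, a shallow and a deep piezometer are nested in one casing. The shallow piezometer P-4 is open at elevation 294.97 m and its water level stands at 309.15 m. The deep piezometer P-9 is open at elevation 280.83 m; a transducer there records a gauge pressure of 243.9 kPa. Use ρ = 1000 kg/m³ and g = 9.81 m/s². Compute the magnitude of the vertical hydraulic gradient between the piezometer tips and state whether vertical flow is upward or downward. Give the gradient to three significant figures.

|i_v| ≈ 0.245; vertical flow is downward

Total head at P-4: h = 309.15 m (water level in the standpipe).
Pressure head at P-9: ψ = P/(ρg) = 243.9×1000 / (1000 × 9.81) = 24.86 m.
Total head at P-9: h = z + ψ = 280.83 + 24.86 = 305.69 m.
Δh = h(P-4) − h(P-9) = 309.15 − 305.69 = 3.46 m.
Vertical separation Δz = 294.97 − 280.83 = 14.14 m.
|i_v| = |Δh| / Δz = 3.46 / 14.14 = 0.245.
Head is higher in the shallow piezometer, so vertical flow is downward (recharge condition).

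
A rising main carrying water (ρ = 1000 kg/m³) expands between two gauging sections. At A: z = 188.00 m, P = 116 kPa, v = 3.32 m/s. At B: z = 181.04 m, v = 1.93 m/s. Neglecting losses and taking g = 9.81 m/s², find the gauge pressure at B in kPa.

P₂ ≈ 188 kPa

Pressure head at A: ψ₁ = P₁/(ρg) = 116×1000 / (1000 × 9.81) = 11.82 m.
Velocity heads: v₁²/2g = 3.32²/19.62 = 0.562 m; v₂²/2g = 1.93²/19.62 = 0.190 m.
Total head H = z₁ + ψ₁ + v₁²/2g = 188.00 + 11.82 + 0.562 = 200.38 m.
ψ₂ = H − z₂ − v₂²/2g = 200.38 − 181.04 − 0.190 = 19.15 m.
P₂ = ρgψ₂ = 1000 × 9.81 × 19.15 ≈ 188 kPa.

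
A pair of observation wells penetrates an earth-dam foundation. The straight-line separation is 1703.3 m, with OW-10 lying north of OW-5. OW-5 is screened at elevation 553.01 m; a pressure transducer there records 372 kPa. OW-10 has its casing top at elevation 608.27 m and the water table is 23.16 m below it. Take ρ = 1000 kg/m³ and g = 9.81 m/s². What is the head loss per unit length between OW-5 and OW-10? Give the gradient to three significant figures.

Pressure head at OW-5: ψ = P/(ρg) = 372×1000 / (1000 × 9.81) = 37.92 m.
Total head at OW-5: h = z + ψ = 553.01 + 37.92 = 590.93 m.
Total head at OW-10: h = 608.27 − 23.16 = 585.11 m.
Head difference: h(OW-5) − h(OW-10) = 590.93 − 585.11 = 5.82 m.
Hydraulic gradient: i = |Δh| / L = 5.82 / 1703.3 = 0.00342.

i ≈ 0.00342 m/m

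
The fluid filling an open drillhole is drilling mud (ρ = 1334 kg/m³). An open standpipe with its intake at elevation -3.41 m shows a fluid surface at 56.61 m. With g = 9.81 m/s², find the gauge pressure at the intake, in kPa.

P ≈ 785 kPa

Pressure head ψ = h − z = 56.61 − (-3.41) = 60.02 m.
P = ρgψ = 1334 × 9.81 × 60.02 = 785454 Pa ≈ 785 kPa.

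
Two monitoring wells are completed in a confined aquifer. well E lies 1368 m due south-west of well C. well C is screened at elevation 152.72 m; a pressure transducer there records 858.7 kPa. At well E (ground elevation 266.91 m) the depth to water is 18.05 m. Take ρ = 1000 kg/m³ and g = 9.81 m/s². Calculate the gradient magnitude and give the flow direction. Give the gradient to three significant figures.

i ≈ 0.00629; groundwater flows toward the north-east

Pressure head at well C: ψ = P/(ρg) = 858.7×1000 / (1000 × 9.81) = 87.53 m.
Total head at well C: h = z + ψ = 152.72 + 87.53 = 240.25 m.
Total head at well E: h = 266.91 − 18.05 = 248.86 m.
Head difference: h(well C) − h(well E) = 240.25 − 248.86 = -8.61 m.
Hydraulic gradient: i = |Δh| / L = 8.61 / 1368 = 0.00629.
Flow is from higher to lower head: from well E toward well C, i.e. toward the north-east.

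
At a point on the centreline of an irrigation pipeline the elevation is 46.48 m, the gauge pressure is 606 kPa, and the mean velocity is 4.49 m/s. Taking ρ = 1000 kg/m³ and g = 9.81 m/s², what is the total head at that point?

h ≈ 109.28 m

Pressure head ψ = P/(ρg) = 606×1000 / (1000 × 9.81) = 61.77 m.
Velocity head = v²/(2g) = 4.49² / (2 × 9.81) = 1.028 m.
h = z + ψ + v²/(2g) = 46.48 + 61.77 + 1.028 = 109.28 m.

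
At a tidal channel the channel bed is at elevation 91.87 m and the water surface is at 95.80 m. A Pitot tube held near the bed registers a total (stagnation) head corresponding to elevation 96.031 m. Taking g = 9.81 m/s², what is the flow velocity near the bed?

v ≈ 2.13 m/s

Near the bed, under hydrostatic conditions, the piezometric head (z + ψ) equals the free-surface elevation, 95.80 m.
Velocity head = total − piezometric = 96.031 − 95.80 = 0.231 m.
v = √(2g·h_v) = √(2 × 9.81 × 0.231) = 2.13 m/s.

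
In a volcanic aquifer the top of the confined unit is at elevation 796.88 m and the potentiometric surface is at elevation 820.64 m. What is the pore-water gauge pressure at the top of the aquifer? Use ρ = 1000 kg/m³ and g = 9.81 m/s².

P ≈ 233 kPa

Pressure head at the aquifer top: ψ = h − z = 820.64 − 796.88 = 23.76 m.
P = ρgψ = 1000 × 9.81 × 23.76 = 233086 Pa ≈ 233 kPa.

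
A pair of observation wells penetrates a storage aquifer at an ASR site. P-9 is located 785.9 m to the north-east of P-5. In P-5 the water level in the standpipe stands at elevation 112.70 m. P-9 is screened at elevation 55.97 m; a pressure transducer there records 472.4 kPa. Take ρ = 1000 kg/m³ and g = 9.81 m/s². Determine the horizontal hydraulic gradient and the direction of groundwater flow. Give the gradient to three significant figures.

Total head at P-5: h = 112.70 m (water level in the piezometer is the total head).
Pressure head at P-9: ψ = P/(ρg) = 472.4×1000 / (1000 × 9.81) = 48.15 m.
Total head at P-9: h = z + ψ = 55.97 + 48.15 = 104.12 m.
Head difference: h(P-5) − h(P-9) = 112.70 − 104.12 = 8.58 m.
Hydraulic gradient: i = |Δh| / L = 8.58 / 785.9 = 0.0109.
Flow is from higher to lower head: from P-5 toward P-9, i.e. toward the north-east.

i ≈ 0.0109; groundwater flows toward the north-east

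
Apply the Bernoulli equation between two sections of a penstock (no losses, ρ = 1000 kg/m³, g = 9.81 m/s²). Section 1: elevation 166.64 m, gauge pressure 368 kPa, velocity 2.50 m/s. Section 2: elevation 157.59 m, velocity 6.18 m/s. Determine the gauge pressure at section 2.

P₂ ≈ 441 kPa

Pressure head at 1: ψ₁ = P₁/(ρg) = 368×1000 / (1000 × 9.81) = 37.51 m.
Velocity heads: v₁²/2g = 2.50²/19.62 = 0.319 m; v₂²/2g = 6.18²/19.62 = 1.947 m.
Total head H = z₁ + ψ₁ + v₁²/2g = 166.64 + 37.51 + 0.319 = 204.47 m.
ψ₂ = H − z₂ − v₂²/2g = 204.47 − 157.59 − 1.947 = 44.93 m.
P₂ = ρgψ₂ = 1000 × 9.81 × 44.93 ≈ 441 kPa.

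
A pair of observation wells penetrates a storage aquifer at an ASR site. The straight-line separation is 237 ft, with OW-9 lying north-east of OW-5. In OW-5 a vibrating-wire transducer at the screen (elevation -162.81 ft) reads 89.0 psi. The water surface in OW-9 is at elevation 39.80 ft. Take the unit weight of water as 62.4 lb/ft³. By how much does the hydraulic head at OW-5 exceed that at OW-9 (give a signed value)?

Pressure head at OW-5: ψ = 144·P/γ = 144 × 89.0 / 62.4 = 205.38 ft.
Total head at OW-5: h = z + ψ = -162.81 + 205.38 = 42.57 ft.
Total head at OW-9: h = 39.80 ft (water level in the piezometer is the total head).
Head difference: h(OW-5) − h(OW-9) = 42.57 − 39.80 = 2.77 ft.

Δh ≈ 2.77 ft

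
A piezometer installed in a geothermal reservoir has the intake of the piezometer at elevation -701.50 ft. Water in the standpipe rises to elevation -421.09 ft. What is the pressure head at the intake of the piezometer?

ψ ≈ 280.41 ft

Total head h = -421.09 ft (the water-surface elevation in the piezometer).
Pressure head ψ = h − z = -421.09 − (-701.50) = 280.41 ft.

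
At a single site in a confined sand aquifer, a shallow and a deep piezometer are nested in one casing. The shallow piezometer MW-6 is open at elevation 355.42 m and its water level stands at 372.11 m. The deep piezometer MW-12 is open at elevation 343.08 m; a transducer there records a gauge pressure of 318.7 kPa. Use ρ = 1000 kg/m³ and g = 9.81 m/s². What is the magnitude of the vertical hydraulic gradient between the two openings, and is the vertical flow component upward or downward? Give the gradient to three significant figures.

|i_v| ≈ 0.280; vertical flow is upward

Total head at MW-6: h = 372.11 m (water level in the standpipe).
Pressure head at MW-12: ψ = P/(ρg) = 318.7×1000 / (1000 × 9.81) = 32.49 m.
Total head at MW-12: h = z + ψ = 343.08 + 32.49 = 375.57 m.
Δh = h(MW-6) − h(MW-12) = 372.11 − 375.57 = -3.46 m.
Vertical separation Δz = 355.42 − 343.08 = 12.34 m.
|i_v| = |Δh| / Δz = 3.46 / 12.34 = 0.280.
Head is higher in the deep piezometer, so vertical flow is upward (discharge condition).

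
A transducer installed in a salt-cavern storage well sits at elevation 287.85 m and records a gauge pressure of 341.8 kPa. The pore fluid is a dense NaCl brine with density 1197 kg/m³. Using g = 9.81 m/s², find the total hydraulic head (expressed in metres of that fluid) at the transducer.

h ≈ 316.96 m

ψ = P/(ρg) = 341.8×1000 / (1197 × 9.81) = 29.11 m.
h = z + ψ = 287.85 + 29.11 = 316.96 m.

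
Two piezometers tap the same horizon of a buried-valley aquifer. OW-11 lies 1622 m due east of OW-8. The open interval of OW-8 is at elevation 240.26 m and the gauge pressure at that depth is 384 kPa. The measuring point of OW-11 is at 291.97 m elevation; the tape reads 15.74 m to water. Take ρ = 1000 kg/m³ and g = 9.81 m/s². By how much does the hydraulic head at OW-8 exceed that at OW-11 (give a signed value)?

Pressure head at OW-8: ψ = P/(ρg) = 384×1000 / (1000 × 9.81) = 39.14 m.
Total head at OW-8: h = z + ψ = 240.26 + 39.14 = 279.40 m.
Total head at OW-11: h = 291.97 − 15.74 = 276.23 m.
Head difference: h(OW-8) − h(OW-11) = 279.40 − 276.23 = 3.17 m.

Δh ≈ 3.17 m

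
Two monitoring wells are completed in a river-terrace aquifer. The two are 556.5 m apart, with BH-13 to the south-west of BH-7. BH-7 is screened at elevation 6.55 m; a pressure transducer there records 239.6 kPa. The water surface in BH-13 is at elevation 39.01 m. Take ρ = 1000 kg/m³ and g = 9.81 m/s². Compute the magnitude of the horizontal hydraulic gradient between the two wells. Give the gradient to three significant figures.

i ≈ 0.0144

Pressure head at BH-7: ψ = P/(ρg) = 239.6×1000 / (1000 × 9.81) = 24.42 m.
Total head at BH-7: h = z + ψ = 6.55 + 24.42 = 30.97 m.
Total head at BH-13: h = 39.01 m (water level in the piezometer is the total head).
Head difference: h(BH-7) − h(BH-13) = 30.97 − 39.01 = -8.04 m.
Hydraulic gradient: i = |Δh| / L = 8.04 / 556.5 = 0.0144.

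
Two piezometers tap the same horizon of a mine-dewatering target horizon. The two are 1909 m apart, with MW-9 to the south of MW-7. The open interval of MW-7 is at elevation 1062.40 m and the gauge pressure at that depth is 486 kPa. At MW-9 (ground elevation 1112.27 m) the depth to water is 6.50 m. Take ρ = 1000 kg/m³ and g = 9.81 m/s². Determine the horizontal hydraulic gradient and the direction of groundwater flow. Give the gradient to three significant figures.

Pressure head at MW-7: ψ = P/(ρg) = 486×1000 / (1000 × 9.81) = 49.54 m.
Total head at MW-7: h = z + ψ = 1062.40 + 49.54 = 1111.94 m.
Total head at MW-9: h = 1112.27 − 6.50 = 1105.77 m.
Head difference: h(MW-7) − h(MW-9) = 1111.94 − 1105.77 = 6.17 m.
Hydraulic gradient: i = |Δh| / L = 6.17 / 1909 = 0.00323.
Flow is from higher to lower head: from MW-7 toward MW-9, i.e. toward the south.

i ≈ 0.00323; groundwater flows toward the south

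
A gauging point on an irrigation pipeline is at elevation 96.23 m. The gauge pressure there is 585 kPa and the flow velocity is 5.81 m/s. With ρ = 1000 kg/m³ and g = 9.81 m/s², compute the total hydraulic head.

Pressure head ψ = P/(ρg) = 585×1000 / (1000 × 9.81) = 59.63 m.
Velocity head = v²/(2g) = 5.81² / (2 × 9.81) = 1.720 m.
h = z + ψ + v²/(2g) = 96.23 + 59.63 + 1.720 = 157.58 m.

h ≈ 157.58 m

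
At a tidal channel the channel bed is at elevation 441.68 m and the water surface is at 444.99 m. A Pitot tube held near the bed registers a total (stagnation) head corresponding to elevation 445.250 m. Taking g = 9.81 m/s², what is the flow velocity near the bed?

v ≈ 2.26 m/s

Near the bed, under hydrostatic conditions, the piezometric head (z + ψ) equals the free-surface elevation, 444.99 m.
Velocity head = total − piezometric = 445.250 − 444.99 = 0.260 m.
v = √(2g·h_v) = √(2 × 9.81 × 0.260) = 2.26 m/s.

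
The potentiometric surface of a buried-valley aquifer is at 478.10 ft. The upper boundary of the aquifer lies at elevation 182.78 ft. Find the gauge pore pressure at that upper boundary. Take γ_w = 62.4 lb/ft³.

Pressure head at the aquifer top: ψ = h − z = 478.10 − 182.78 = 295.32 ft.
P = γψ/144 = 62.4 × 295.32 / 144 = 128 psi.

P ≈ 128 psi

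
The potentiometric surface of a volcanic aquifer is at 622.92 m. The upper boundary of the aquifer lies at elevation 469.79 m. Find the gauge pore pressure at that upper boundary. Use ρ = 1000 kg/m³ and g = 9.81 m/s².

P ≈ 1500 kPa

Pressure head at the aquifer top: ψ = h − z = 622.92 − 469.79 = 153.13 m.
P = ρgψ = 1000 × 9.81 × 153.13 = 1502205 Pa ≈ 1500 kPa.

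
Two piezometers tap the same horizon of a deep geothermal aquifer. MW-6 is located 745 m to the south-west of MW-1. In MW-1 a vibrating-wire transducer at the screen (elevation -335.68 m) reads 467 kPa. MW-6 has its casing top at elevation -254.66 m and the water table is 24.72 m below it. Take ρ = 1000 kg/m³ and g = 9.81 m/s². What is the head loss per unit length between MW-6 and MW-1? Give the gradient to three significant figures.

Pressure head at MW-1: ψ = P/(ρg) = 467×1000 / (1000 × 9.81) = 47.60 m.
Total head at MW-1: h = z + ψ = -335.68 + 47.60 = -288.08 m.
Total head at MW-6: h = -254.66 − 24.72 = -279.38 m.
Head difference: h(MW-1) − h(MW-6) = -288.08 − (-279.38) = -8.70 m.
Hydraulic gradient: i = |Δh| / L = 8.70 / 745 = 0.0117.

i ≈ 0.0117 m/m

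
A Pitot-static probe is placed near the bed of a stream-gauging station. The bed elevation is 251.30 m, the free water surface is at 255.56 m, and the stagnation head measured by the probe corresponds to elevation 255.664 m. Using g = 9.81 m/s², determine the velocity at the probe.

Near the bed, under hydrostatic conditions, the piezometric head (z + ψ) equals the free-surface elevation, 255.56 m.
Velocity head = total − piezometric = 255.664 − 255.56 = 0.104 m.
v = √(2g·h_v) = √(2 × 9.81 × 0.104) = 1.43 m/s.

v ≈ 1.43 m/s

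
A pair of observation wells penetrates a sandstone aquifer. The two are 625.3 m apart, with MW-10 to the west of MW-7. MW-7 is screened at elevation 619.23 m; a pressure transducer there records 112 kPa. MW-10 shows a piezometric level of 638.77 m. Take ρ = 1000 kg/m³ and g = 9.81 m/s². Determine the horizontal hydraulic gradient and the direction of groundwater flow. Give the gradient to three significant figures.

Pressure head at MW-7: ψ = P/(ρg) = 112×1000 / (1000 × 9.81) = 11.42 m.
Total head at MW-7: h = z + ψ = 619.23 + 11.42 = 630.65 m.
Total head at MW-10: h = 638.77 m (water level in the piezometer is the total head).
Head difference: h(MW-7) − h(MW-10) = 630.65 − 638.77 = -8.12 m.
Hydraulic gradient: i = |Δh| / L = 8.12 / 625.3 = 0.0130.
Flow is from higher to lower head: from MW-10 toward MW-7, i.e. toward the east.

i ≈ 0.0130; groundwater flows toward the east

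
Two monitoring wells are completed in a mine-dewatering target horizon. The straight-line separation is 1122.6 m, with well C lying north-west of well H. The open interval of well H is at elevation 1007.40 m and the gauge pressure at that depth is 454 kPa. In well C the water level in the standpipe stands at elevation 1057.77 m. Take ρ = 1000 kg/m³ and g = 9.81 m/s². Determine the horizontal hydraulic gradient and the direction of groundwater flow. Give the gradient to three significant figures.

i ≈ 0.00364; groundwater flows toward the south-east

Pressure head at well H: ψ = P/(ρg) = 454×1000 / (1000 × 9.81) = 46.28 m.
Total head at well H: h = z + ψ = 1007.40 + 46.28 = 1053.68 m.
Total head at well C: h = 1057.77 m (water level in the piezometer is the total head).
Head difference: h(well H) − h(well C) = 1053.68 − 1057.77 = -4.09 m.
Hydraulic gradient: i = |Δh| / L = 4.09 / 1122.6 = 0.00364.
Flow is from higher to lower head: from well C toward well H, i.e. toward the south-east.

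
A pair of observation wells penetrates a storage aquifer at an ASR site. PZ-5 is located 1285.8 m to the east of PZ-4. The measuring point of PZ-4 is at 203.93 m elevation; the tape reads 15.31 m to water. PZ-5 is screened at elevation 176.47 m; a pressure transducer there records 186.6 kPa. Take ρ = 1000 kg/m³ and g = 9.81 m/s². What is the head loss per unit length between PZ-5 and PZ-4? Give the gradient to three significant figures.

i ≈ 0.00534 m/m

Total head at PZ-4: h = 203.93 − 15.31 = 188.62 m.
Pressure head at PZ-5: ψ = P/(ρg) = 186.6×1000 / (1000 × 9.81) = 19.02 m.
Total head at PZ-5: h = z + ψ = 176.47 + 19.02 = 195.49 m.
Head difference: h(PZ-4) − h(PZ-5) = 188.62 − 195.49 = -6.87 m.
Hydraulic gradient: i = |Δh| / L = 6.87 / 1285.8 = 0.00534.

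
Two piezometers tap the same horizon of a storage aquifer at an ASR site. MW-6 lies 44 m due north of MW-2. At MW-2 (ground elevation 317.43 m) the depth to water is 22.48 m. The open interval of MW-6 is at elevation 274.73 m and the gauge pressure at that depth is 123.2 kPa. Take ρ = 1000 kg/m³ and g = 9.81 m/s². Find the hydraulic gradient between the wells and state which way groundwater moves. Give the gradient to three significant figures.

i ≈ 0.174; groundwater flows toward the north

Total head at MW-2: h = 317.43 − 22.48 = 294.95 m.
Pressure head at MW-6: ψ = P/(ρg) = 123.2×1000 / (1000 × 9.81) = 12.56 m.
Total head at MW-6: h = z + ψ = 274.73 + 12.56 = 287.29 m.
Head difference: h(MW-2) − h(MW-6) = 294.95 − 287.29 = 7.66 m.
Hydraulic gradient: i = |Δh| / L = 7.66 / 44 = 0.174.
Flow is from higher to lower head: from MW-2 toward MW-6, i.e. toward the north.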